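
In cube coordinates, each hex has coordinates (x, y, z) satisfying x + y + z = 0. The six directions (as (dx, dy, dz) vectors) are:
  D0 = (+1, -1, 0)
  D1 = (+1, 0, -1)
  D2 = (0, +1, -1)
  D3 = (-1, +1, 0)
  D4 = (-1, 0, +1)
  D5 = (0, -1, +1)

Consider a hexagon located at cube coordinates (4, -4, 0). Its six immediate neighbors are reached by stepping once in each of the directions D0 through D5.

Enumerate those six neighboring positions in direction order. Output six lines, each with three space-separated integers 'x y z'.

Answer: 5 -5 0
5 -4 -1
4 -3 -1
3 -3 0
3 -4 1
4 -5 1

Derivation:
Center: (4, -4, 0). Add each direction:
  D0: (4, -4, 0) + (1, -1, 0) = (5, -5, 0)
  D1: (4, -4, 0) + (1, 0, -1) = (5, -4, -1)
  D2: (4, -4, 0) + (0, 1, -1) = (4, -3, -1)
  D3: (4, -4, 0) + (-1, 1, 0) = (3, -3, 0)
  D4: (4, -4, 0) + (-1, 0, 1) = (3, -4, 1)
  D5: (4, -4, 0) + (0, -1, 1) = (4, -5, 1)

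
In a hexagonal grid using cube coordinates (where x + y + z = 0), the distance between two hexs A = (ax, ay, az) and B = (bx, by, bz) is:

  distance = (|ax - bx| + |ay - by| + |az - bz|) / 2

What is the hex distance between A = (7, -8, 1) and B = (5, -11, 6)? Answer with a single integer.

Answer: 5

Derivation:
|ax - bx| = |7 - 5| = 2
|ay - by| = |-8 - (-11)| = 3
|az - bz| = |1 - 6| = 5
distance = (2 + 3 + 5) / 2 = 10 / 2 = 5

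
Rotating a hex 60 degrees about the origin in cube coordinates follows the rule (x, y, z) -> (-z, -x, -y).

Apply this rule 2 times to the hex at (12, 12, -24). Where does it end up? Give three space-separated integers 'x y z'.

Start: (12, 12, -24)
Step 1: (12, 12, -24) -> (-(-24), -(12), -(12)) = (24, -12, -12)
Step 2: (24, -12, -12) -> (-(-12), -(24), -(-12)) = (12, -24, 12)

Answer: 12 -24 12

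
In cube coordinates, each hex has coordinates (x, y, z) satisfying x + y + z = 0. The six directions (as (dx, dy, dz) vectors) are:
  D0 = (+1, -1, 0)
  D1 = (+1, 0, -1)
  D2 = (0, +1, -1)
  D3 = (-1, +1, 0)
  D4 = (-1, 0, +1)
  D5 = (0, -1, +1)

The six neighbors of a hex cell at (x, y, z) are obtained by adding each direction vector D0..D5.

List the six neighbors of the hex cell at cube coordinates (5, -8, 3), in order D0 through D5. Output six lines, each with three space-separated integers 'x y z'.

Center: (5, -8, 3). Add each direction:
  D0: (5, -8, 3) + (1, -1, 0) = (6, -9, 3)
  D1: (5, -8, 3) + (1, 0, -1) = (6, -8, 2)
  D2: (5, -8, 3) + (0, 1, -1) = (5, -7, 2)
  D3: (5, -8, 3) + (-1, 1, 0) = (4, -7, 3)
  D4: (5, -8, 3) + (-1, 0, 1) = (4, -8, 4)
  D5: (5, -8, 3) + (0, -1, 1) = (5, -9, 4)

Answer: 6 -9 3
6 -8 2
5 -7 2
4 -7 3
4 -8 4
5 -9 4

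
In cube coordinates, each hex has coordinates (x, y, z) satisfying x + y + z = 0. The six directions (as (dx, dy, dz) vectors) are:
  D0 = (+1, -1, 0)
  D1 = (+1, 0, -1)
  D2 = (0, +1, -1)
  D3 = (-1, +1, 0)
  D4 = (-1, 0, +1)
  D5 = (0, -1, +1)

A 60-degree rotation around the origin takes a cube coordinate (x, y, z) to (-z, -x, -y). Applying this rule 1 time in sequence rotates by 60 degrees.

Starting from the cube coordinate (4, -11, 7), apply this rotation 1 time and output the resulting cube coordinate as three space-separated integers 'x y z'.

Start: (4, -11, 7)
Step 1: (4, -11, 7) -> (-(7), -(4), -(-11)) = (-7, -4, 11)

Answer: -7 -4 11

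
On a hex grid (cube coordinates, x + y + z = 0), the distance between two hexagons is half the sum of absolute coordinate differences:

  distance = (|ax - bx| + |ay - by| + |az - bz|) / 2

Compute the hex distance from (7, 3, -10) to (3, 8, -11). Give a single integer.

|ax - bx| = |7 - 3| = 4
|ay - by| = |3 - 8| = 5
|az - bz| = |-10 - (-11)| = 1
distance = (4 + 5 + 1) / 2 = 10 / 2 = 5

Answer: 5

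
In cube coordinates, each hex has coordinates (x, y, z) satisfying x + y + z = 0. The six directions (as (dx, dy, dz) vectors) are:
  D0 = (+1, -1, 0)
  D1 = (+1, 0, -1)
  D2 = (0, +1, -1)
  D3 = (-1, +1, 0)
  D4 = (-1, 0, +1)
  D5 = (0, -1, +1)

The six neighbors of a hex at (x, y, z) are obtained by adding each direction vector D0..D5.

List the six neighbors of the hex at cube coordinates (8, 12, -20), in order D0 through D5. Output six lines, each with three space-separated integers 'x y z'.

Center: (8, 12, -20). Add each direction:
  D0: (8, 12, -20) + (1, -1, 0) = (9, 11, -20)
  D1: (8, 12, -20) + (1, 0, -1) = (9, 12, -21)
  D2: (8, 12, -20) + (0, 1, -1) = (8, 13, -21)
  D3: (8, 12, -20) + (-1, 1, 0) = (7, 13, -20)
  D4: (8, 12, -20) + (-1, 0, 1) = (7, 12, -19)
  D5: (8, 12, -20) + (0, -1, 1) = (8, 11, -19)

Answer: 9 11 -20
9 12 -21
8 13 -21
7 13 -20
7 12 -19
8 11 -19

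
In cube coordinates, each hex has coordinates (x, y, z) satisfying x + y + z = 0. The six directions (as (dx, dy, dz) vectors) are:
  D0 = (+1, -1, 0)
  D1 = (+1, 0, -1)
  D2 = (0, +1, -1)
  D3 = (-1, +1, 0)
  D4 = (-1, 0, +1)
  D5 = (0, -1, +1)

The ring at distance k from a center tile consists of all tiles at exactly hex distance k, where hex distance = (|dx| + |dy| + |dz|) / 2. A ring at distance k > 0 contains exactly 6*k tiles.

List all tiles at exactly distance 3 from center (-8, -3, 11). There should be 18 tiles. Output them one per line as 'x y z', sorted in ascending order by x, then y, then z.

Walk ring at distance 3 from (-8, -3, 11):
Start at center + D4*3 = (-11, -3, 14)
  hex 0: (-11, -3, 14)
  hex 1: (-10, -4, 14)
  hex 2: (-9, -5, 14)
  hex 3: (-8, -6, 14)
  hex 4: (-7, -6, 13)
  hex 5: (-6, -6, 12)
  hex 6: (-5, -6, 11)
  hex 7: (-5, -5, 10)
  hex 8: (-5, -4, 9)
  hex 9: (-5, -3, 8)
  hex 10: (-6, -2, 8)
  hex 11: (-7, -1, 8)
  hex 12: (-8, 0, 8)
  hex 13: (-9, 0, 9)
  hex 14: (-10, 0, 10)
  hex 15: (-11, 0, 11)
  hex 16: (-11, -1, 12)
  hex 17: (-11, -2, 13)
Sorted: 18 hexes.

Answer: -11 -3 14
-11 -2 13
-11 -1 12
-11 0 11
-10 -4 14
-10 0 10
-9 -5 14
-9 0 9
-8 -6 14
-8 0 8
-7 -6 13
-7 -1 8
-6 -6 12
-6 -2 8
-5 -6 11
-5 -5 10
-5 -4 9
-5 -3 8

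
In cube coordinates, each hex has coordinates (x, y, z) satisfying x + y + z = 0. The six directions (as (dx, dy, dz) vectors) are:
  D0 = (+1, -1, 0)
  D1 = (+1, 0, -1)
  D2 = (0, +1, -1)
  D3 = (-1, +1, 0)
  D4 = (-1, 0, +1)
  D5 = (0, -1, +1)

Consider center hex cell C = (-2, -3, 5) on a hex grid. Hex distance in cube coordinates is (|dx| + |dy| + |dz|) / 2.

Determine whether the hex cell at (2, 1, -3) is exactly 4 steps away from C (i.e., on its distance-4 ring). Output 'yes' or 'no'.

Answer: no

Derivation:
|px - cx| = |2 - (-2)| = 4
|py - cy| = |1 - (-3)| = 4
|pz - cz| = |-3 - 5| = 8
distance = (4+4+8)/2 = 16/2 = 8
radius = 4; distance != radius -> no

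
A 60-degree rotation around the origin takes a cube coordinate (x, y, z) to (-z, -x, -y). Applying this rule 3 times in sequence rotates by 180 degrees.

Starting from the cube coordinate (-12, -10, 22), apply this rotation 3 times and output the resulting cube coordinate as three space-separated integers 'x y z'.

Start: (-12, -10, 22)
Step 1: (-12, -10, 22) -> (-(22), -(-12), -(-10)) = (-22, 12, 10)
Step 2: (-22, 12, 10) -> (-(10), -(-22), -(12)) = (-10, 22, -12)
Step 3: (-10, 22, -12) -> (-(-12), -(-10), -(22)) = (12, 10, -22)

Answer: 12 10 -22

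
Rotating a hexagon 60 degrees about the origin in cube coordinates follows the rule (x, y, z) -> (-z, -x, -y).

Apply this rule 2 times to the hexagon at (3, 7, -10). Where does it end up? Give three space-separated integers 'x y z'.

Answer: 7 -10 3

Derivation:
Start: (3, 7, -10)
Step 1: (3, 7, -10) -> (-(-10), -(3), -(7)) = (10, -3, -7)
Step 2: (10, -3, -7) -> (-(-7), -(10), -(-3)) = (7, -10, 3)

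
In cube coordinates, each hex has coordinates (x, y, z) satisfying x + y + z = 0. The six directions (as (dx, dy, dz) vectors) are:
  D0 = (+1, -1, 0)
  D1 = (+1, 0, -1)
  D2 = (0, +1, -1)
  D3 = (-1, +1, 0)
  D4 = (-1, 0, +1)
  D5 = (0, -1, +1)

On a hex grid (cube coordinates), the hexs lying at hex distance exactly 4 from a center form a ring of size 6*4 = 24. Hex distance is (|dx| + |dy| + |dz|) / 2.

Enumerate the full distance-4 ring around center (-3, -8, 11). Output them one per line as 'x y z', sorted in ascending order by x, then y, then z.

Walk ring at distance 4 from (-3, -8, 11):
Start at center + D4*4 = (-7, -8, 15)
  hex 0: (-7, -8, 15)
  hex 1: (-6, -9, 15)
  hex 2: (-5, -10, 15)
  hex 3: (-4, -11, 15)
  hex 4: (-3, -12, 15)
  hex 5: (-2, -12, 14)
  hex 6: (-1, -12, 13)
  hex 7: (0, -12, 12)
  hex 8: (1, -12, 11)
  hex 9: (1, -11, 10)
  hex 10: (1, -10, 9)
  hex 11: (1, -9, 8)
  hex 12: (1, -8, 7)
  hex 13: (0, -7, 7)
  hex 14: (-1, -6, 7)
  hex 15: (-2, -5, 7)
  hex 16: (-3, -4, 7)
  hex 17: (-4, -4, 8)
  hex 18: (-5, -4, 9)
  hex 19: (-6, -4, 10)
  hex 20: (-7, -4, 11)
  hex 21: (-7, -5, 12)
  hex 22: (-7, -6, 13)
  hex 23: (-7, -7, 14)
Sorted: 24 hexes.

Answer: -7 -8 15
-7 -7 14
-7 -6 13
-7 -5 12
-7 -4 11
-6 -9 15
-6 -4 10
-5 -10 15
-5 -4 9
-4 -11 15
-4 -4 8
-3 -12 15
-3 -4 7
-2 -12 14
-2 -5 7
-1 -12 13
-1 -6 7
0 -12 12
0 -7 7
1 -12 11
1 -11 10
1 -10 9
1 -9 8
1 -8 7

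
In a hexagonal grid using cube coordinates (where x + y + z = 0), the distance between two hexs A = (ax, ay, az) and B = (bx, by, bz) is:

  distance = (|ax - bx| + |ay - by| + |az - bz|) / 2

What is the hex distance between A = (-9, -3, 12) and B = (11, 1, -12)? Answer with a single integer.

Answer: 24

Derivation:
|ax - bx| = |-9 - 11| = 20
|ay - by| = |-3 - 1| = 4
|az - bz| = |12 - (-12)| = 24
distance = (20 + 4 + 24) / 2 = 48 / 2 = 24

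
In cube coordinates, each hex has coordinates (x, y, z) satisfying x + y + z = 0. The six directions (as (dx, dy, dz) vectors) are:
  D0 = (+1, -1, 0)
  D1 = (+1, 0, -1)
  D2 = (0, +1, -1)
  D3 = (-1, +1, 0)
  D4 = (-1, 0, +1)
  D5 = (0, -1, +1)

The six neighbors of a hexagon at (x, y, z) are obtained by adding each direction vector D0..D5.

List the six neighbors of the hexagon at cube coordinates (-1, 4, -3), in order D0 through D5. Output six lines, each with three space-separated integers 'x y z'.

Center: (-1, 4, -3). Add each direction:
  D0: (-1, 4, -3) + (1, -1, 0) = (0, 3, -3)
  D1: (-1, 4, -3) + (1, 0, -1) = (0, 4, -4)
  D2: (-1, 4, -3) + (0, 1, -1) = (-1, 5, -4)
  D3: (-1, 4, -3) + (-1, 1, 0) = (-2, 5, -3)
  D4: (-1, 4, -3) + (-1, 0, 1) = (-2, 4, -2)
  D5: (-1, 4, -3) + (0, -1, 1) = (-1, 3, -2)

Answer: 0 3 -3
0 4 -4
-1 5 -4
-2 5 -3
-2 4 -2
-1 3 -2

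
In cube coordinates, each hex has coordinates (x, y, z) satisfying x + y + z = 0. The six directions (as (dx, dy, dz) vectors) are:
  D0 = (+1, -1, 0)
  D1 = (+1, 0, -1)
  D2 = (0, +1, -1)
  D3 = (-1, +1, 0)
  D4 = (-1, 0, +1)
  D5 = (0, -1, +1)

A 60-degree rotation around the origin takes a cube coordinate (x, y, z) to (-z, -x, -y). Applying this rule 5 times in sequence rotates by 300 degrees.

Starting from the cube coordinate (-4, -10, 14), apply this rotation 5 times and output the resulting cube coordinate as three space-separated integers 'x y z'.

Start: (-4, -10, 14)
Step 1: (-4, -10, 14) -> (-(14), -(-4), -(-10)) = (-14, 4, 10)
Step 2: (-14, 4, 10) -> (-(10), -(-14), -(4)) = (-10, 14, -4)
Step 3: (-10, 14, -4) -> (-(-4), -(-10), -(14)) = (4, 10, -14)
Step 4: (4, 10, -14) -> (-(-14), -(4), -(10)) = (14, -4, -10)
Step 5: (14, -4, -10) -> (-(-10), -(14), -(-4)) = (10, -14, 4)

Answer: 10 -14 4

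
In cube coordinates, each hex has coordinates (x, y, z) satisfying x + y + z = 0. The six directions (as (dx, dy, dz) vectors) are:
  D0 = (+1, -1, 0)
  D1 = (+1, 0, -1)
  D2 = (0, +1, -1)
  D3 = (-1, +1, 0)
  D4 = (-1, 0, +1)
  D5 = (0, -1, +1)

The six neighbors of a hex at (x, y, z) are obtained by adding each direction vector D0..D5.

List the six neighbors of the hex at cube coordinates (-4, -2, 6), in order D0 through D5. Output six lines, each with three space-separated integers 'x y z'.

Center: (-4, -2, 6). Add each direction:
  D0: (-4, -2, 6) + (1, -1, 0) = (-3, -3, 6)
  D1: (-4, -2, 6) + (1, 0, -1) = (-3, -2, 5)
  D2: (-4, -2, 6) + (0, 1, -1) = (-4, -1, 5)
  D3: (-4, -2, 6) + (-1, 1, 0) = (-5, -1, 6)
  D4: (-4, -2, 6) + (-1, 0, 1) = (-5, -2, 7)
  D5: (-4, -2, 6) + (0, -1, 1) = (-4, -3, 7)

Answer: -3 -3 6
-3 -2 5
-4 -1 5
-5 -1 6
-5 -2 7
-4 -3 7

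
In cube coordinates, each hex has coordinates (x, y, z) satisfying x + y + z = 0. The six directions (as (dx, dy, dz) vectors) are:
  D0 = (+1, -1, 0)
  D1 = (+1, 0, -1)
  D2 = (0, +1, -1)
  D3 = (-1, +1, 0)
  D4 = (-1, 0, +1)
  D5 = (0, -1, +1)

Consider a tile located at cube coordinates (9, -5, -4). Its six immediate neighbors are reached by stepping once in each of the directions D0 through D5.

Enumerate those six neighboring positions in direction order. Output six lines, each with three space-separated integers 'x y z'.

Center: (9, -5, -4). Add each direction:
  D0: (9, -5, -4) + (1, -1, 0) = (10, -6, -4)
  D1: (9, -5, -4) + (1, 0, -1) = (10, -5, -5)
  D2: (9, -5, -4) + (0, 1, -1) = (9, -4, -5)
  D3: (9, -5, -4) + (-1, 1, 0) = (8, -4, -4)
  D4: (9, -5, -4) + (-1, 0, 1) = (8, -5, -3)
  D5: (9, -5, -4) + (0, -1, 1) = (9, -6, -3)

Answer: 10 -6 -4
10 -5 -5
9 -4 -5
8 -4 -4
8 -5 -3
9 -6 -3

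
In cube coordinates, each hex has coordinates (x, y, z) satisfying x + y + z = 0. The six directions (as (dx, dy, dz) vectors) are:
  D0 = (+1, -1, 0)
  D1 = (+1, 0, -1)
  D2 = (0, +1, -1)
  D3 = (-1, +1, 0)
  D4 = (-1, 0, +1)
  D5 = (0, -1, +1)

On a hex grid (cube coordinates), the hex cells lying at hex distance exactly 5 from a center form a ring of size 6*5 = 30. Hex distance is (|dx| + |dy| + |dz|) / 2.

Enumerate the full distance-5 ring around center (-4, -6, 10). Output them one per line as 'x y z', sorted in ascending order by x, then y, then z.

Walk ring at distance 5 from (-4, -6, 10):
Start at center + D4*5 = (-9, -6, 15)
  hex 0: (-9, -6, 15)
  hex 1: (-8, -7, 15)
  hex 2: (-7, -8, 15)
  hex 3: (-6, -9, 15)
  hex 4: (-5, -10, 15)
  hex 5: (-4, -11, 15)
  hex 6: (-3, -11, 14)
  hex 7: (-2, -11, 13)
  hex 8: (-1, -11, 12)
  hex 9: (0, -11, 11)
  hex 10: (1, -11, 10)
  hex 11: (1, -10, 9)
  hex 12: (1, -9, 8)
  hex 13: (1, -8, 7)
  hex 14: (1, -7, 6)
  hex 15: (1, -6, 5)
  hex 16: (0, -5, 5)
  hex 17: (-1, -4, 5)
  hex 18: (-2, -3, 5)
  hex 19: (-3, -2, 5)
  hex 20: (-4, -1, 5)
  hex 21: (-5, -1, 6)
  hex 22: (-6, -1, 7)
  hex 23: (-7, -1, 8)
  hex 24: (-8, -1, 9)
  hex 25: (-9, -1, 10)
  hex 26: (-9, -2, 11)
  hex 27: (-9, -3, 12)
  hex 28: (-9, -4, 13)
  hex 29: (-9, -5, 14)
Sorted: 30 hexes.

Answer: -9 -6 15
-9 -5 14
-9 -4 13
-9 -3 12
-9 -2 11
-9 -1 10
-8 -7 15
-8 -1 9
-7 -8 15
-7 -1 8
-6 -9 15
-6 -1 7
-5 -10 15
-5 -1 6
-4 -11 15
-4 -1 5
-3 -11 14
-3 -2 5
-2 -11 13
-2 -3 5
-1 -11 12
-1 -4 5
0 -11 11
0 -5 5
1 -11 10
1 -10 9
1 -9 8
1 -8 7
1 -7 6
1 -6 5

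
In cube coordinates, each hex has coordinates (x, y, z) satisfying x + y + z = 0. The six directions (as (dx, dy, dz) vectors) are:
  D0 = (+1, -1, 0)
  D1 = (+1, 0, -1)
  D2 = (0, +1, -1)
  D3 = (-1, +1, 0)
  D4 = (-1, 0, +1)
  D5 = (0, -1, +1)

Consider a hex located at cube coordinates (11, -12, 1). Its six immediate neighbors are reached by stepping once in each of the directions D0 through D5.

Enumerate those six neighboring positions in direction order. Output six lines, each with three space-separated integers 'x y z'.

Center: (11, -12, 1). Add each direction:
  D0: (11, -12, 1) + (1, -1, 0) = (12, -13, 1)
  D1: (11, -12, 1) + (1, 0, -1) = (12, -12, 0)
  D2: (11, -12, 1) + (0, 1, -1) = (11, -11, 0)
  D3: (11, -12, 1) + (-1, 1, 0) = (10, -11, 1)
  D4: (11, -12, 1) + (-1, 0, 1) = (10, -12, 2)
  D5: (11, -12, 1) + (0, -1, 1) = (11, -13, 2)

Answer: 12 -13 1
12 -12 0
11 -11 0
10 -11 1
10 -12 2
11 -13 2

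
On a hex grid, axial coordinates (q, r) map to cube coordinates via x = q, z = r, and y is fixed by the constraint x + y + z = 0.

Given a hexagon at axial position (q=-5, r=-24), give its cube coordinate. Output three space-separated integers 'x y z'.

Answer: -5 29 -24

Derivation:
x = q = -5
z = r = -24
y = -x - z = -(-5) - (-24) = 29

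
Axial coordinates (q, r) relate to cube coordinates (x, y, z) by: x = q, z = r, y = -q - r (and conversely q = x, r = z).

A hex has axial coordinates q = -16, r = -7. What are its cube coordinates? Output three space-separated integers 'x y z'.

Answer: -16 23 -7

Derivation:
x = q = -16
z = r = -7
y = -x - z = -(-16) - (-7) = 23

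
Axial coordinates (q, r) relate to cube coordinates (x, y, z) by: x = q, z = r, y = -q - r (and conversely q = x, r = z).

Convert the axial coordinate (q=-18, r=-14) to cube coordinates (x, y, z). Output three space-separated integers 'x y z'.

Answer: -18 32 -14

Derivation:
x = q = -18
z = r = -14
y = -x - z = -(-18) - (-14) = 32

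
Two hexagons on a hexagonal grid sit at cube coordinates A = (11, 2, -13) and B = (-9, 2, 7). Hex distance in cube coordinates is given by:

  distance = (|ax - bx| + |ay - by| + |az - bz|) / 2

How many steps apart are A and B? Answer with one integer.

Answer: 20

Derivation:
|ax - bx| = |11 - (-9)| = 20
|ay - by| = |2 - 2| = 0
|az - bz| = |-13 - 7| = 20
distance = (20 + 0 + 20) / 2 = 40 / 2 = 20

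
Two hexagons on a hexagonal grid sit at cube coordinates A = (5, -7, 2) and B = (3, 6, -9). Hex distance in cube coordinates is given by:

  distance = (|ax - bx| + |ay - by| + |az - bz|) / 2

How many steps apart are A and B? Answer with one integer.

|ax - bx| = |5 - 3| = 2
|ay - by| = |-7 - 6| = 13
|az - bz| = |2 - (-9)| = 11
distance = (2 + 13 + 11) / 2 = 26 / 2 = 13

Answer: 13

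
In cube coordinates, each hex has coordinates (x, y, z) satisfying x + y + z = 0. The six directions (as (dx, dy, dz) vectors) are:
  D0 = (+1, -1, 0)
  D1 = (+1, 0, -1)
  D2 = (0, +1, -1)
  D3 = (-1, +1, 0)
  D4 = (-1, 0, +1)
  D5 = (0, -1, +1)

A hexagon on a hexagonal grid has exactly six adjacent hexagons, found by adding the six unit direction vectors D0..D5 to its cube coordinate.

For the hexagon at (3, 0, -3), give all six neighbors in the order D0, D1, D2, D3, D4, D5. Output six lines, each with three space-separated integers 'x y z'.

Center: (3, 0, -3). Add each direction:
  D0: (3, 0, -3) + (1, -1, 0) = (4, -1, -3)
  D1: (3, 0, -3) + (1, 0, -1) = (4, 0, -4)
  D2: (3, 0, -3) + (0, 1, -1) = (3, 1, -4)
  D3: (3, 0, -3) + (-1, 1, 0) = (2, 1, -3)
  D4: (3, 0, -3) + (-1, 0, 1) = (2, 0, -2)
  D5: (3, 0, -3) + (0, -1, 1) = (3, -1, -2)

Answer: 4 -1 -3
4 0 -4
3 1 -4
2 1 -3
2 0 -2
3 -1 -2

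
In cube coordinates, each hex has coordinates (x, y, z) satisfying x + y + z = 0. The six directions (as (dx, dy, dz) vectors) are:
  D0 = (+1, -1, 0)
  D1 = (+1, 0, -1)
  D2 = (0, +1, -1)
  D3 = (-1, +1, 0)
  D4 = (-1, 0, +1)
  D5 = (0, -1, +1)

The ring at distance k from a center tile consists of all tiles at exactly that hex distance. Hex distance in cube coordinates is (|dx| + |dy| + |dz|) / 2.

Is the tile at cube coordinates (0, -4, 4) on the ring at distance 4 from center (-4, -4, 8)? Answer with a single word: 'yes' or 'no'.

|px - cx| = |0 - (-4)| = 4
|py - cy| = |-4 - (-4)| = 0
|pz - cz| = |4 - 8| = 4
distance = (4+0+4)/2 = 8/2 = 4
radius = 4; distance == radius -> yes

Answer: yes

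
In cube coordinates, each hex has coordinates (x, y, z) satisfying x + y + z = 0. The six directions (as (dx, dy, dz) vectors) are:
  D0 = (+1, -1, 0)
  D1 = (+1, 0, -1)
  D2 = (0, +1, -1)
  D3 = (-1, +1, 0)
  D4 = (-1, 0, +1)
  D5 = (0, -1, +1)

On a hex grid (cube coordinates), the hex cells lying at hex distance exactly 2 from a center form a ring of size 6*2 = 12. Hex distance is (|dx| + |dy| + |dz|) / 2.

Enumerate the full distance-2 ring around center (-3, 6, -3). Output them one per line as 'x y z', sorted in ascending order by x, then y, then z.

Walk ring at distance 2 from (-3, 6, -3):
Start at center + D4*2 = (-5, 6, -1)
  hex 0: (-5, 6, -1)
  hex 1: (-4, 5, -1)
  hex 2: (-3, 4, -1)
  hex 3: (-2, 4, -2)
  hex 4: (-1, 4, -3)
  hex 5: (-1, 5, -4)
  hex 6: (-1, 6, -5)
  hex 7: (-2, 7, -5)
  hex 8: (-3, 8, -5)
  hex 9: (-4, 8, -4)
  hex 10: (-5, 8, -3)
  hex 11: (-5, 7, -2)
Sorted: 12 hexes.

Answer: -5 6 -1
-5 7 -2
-5 8 -3
-4 5 -1
-4 8 -4
-3 4 -1
-3 8 -5
-2 4 -2
-2 7 -5
-1 4 -3
-1 5 -4
-1 6 -5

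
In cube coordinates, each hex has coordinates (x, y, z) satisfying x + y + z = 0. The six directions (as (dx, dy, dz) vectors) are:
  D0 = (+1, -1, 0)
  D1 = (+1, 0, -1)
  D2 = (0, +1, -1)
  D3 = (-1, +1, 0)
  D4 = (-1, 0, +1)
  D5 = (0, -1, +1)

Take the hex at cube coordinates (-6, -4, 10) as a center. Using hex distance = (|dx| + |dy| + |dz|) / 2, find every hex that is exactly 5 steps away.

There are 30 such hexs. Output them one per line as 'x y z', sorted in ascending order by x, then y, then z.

Answer: -11 -4 15
-11 -3 14
-11 -2 13
-11 -1 12
-11 0 11
-11 1 10
-10 -5 15
-10 1 9
-9 -6 15
-9 1 8
-8 -7 15
-8 1 7
-7 -8 15
-7 1 6
-6 -9 15
-6 1 5
-5 -9 14
-5 0 5
-4 -9 13
-4 -1 5
-3 -9 12
-3 -2 5
-2 -9 11
-2 -3 5
-1 -9 10
-1 -8 9
-1 -7 8
-1 -6 7
-1 -5 6
-1 -4 5

Derivation:
Walk ring at distance 5 from (-6, -4, 10):
Start at center + D4*5 = (-11, -4, 15)
  hex 0: (-11, -4, 15)
  hex 1: (-10, -5, 15)
  hex 2: (-9, -6, 15)
  hex 3: (-8, -7, 15)
  hex 4: (-7, -8, 15)
  hex 5: (-6, -9, 15)
  hex 6: (-5, -9, 14)
  hex 7: (-4, -9, 13)
  hex 8: (-3, -9, 12)
  hex 9: (-2, -9, 11)
  hex 10: (-1, -9, 10)
  hex 11: (-1, -8, 9)
  hex 12: (-1, -7, 8)
  hex 13: (-1, -6, 7)
  hex 14: (-1, -5, 6)
  hex 15: (-1, -4, 5)
  hex 16: (-2, -3, 5)
  hex 17: (-3, -2, 5)
  hex 18: (-4, -1, 5)
  hex 19: (-5, 0, 5)
  hex 20: (-6, 1, 5)
  hex 21: (-7, 1, 6)
  hex 22: (-8, 1, 7)
  hex 23: (-9, 1, 8)
  hex 24: (-10, 1, 9)
  hex 25: (-11, 1, 10)
  hex 26: (-11, 0, 11)
  hex 27: (-11, -1, 12)
  hex 28: (-11, -2, 13)
  hex 29: (-11, -3, 14)
Sorted: 30 hexes.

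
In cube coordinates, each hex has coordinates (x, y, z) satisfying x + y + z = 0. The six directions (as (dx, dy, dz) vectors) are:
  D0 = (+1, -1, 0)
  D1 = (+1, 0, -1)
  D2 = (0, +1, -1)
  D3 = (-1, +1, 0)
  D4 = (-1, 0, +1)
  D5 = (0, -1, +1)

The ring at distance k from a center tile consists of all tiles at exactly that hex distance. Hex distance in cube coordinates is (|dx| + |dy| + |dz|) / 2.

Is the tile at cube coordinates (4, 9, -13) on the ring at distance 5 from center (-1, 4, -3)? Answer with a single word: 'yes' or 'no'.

|px - cx| = |4 - (-1)| = 5
|py - cy| = |9 - 4| = 5
|pz - cz| = |-13 - (-3)| = 10
distance = (5+5+10)/2 = 20/2 = 10
radius = 5; distance != radius -> no

Answer: no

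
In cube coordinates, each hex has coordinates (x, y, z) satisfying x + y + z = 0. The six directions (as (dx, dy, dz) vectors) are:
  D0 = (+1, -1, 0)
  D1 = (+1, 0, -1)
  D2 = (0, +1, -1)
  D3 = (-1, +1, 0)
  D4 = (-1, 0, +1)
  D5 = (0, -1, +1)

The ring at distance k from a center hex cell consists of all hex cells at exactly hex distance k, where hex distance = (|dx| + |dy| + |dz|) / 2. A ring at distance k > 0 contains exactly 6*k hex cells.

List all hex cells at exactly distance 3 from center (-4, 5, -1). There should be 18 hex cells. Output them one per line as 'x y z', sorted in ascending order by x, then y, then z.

Walk ring at distance 3 from (-4, 5, -1):
Start at center + D4*3 = (-7, 5, 2)
  hex 0: (-7, 5, 2)
  hex 1: (-6, 4, 2)
  hex 2: (-5, 3, 2)
  hex 3: (-4, 2, 2)
  hex 4: (-3, 2, 1)
  hex 5: (-2, 2, 0)
  hex 6: (-1, 2, -1)
  hex 7: (-1, 3, -2)
  hex 8: (-1, 4, -3)
  hex 9: (-1, 5, -4)
  hex 10: (-2, 6, -4)
  hex 11: (-3, 7, -4)
  hex 12: (-4, 8, -4)
  hex 13: (-5, 8, -3)
  hex 14: (-6, 8, -2)
  hex 15: (-7, 8, -1)
  hex 16: (-7, 7, 0)
  hex 17: (-7, 6, 1)
Sorted: 18 hexes.

Answer: -7 5 2
-7 6 1
-7 7 0
-7 8 -1
-6 4 2
-6 8 -2
-5 3 2
-5 8 -3
-4 2 2
-4 8 -4
-3 2 1
-3 7 -4
-2 2 0
-2 6 -4
-1 2 -1
-1 3 -2
-1 4 -3
-1 5 -4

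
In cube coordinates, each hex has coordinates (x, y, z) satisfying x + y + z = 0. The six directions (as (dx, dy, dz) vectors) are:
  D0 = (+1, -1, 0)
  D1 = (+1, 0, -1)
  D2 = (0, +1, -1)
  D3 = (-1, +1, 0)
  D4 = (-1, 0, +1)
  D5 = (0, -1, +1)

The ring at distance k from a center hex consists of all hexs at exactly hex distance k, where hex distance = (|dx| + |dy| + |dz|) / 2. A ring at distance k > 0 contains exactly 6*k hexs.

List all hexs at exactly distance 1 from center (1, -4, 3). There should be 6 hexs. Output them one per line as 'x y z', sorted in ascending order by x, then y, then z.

Walk ring at distance 1 from (1, -4, 3):
Start at center + D4*1 = (0, -4, 4)
  hex 0: (0, -4, 4)
  hex 1: (1, -5, 4)
  hex 2: (2, -5, 3)
  hex 3: (2, -4, 2)
  hex 4: (1, -3, 2)
  hex 5: (0, -3, 3)
Sorted: 6 hexes.

Answer: 0 -4 4
0 -3 3
1 -5 4
1 -3 2
2 -5 3
2 -4 2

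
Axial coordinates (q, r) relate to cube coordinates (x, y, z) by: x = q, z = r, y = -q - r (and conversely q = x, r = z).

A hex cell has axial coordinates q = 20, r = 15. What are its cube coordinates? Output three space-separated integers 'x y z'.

Answer: 20 -35 15

Derivation:
x = q = 20
z = r = 15
y = -x - z = -(20) - (15) = -35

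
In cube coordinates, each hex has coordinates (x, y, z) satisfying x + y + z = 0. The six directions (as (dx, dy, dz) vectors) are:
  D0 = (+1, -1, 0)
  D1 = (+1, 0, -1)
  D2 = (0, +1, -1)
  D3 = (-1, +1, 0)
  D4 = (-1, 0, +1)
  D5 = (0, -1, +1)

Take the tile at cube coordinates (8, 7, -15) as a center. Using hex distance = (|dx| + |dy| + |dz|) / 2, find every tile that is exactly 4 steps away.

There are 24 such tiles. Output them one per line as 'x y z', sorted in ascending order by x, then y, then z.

Answer: 4 7 -11
4 8 -12
4 9 -13
4 10 -14
4 11 -15
5 6 -11
5 11 -16
6 5 -11
6 11 -17
7 4 -11
7 11 -18
8 3 -11
8 11 -19
9 3 -12
9 10 -19
10 3 -13
10 9 -19
11 3 -14
11 8 -19
12 3 -15
12 4 -16
12 5 -17
12 6 -18
12 7 -19

Derivation:
Walk ring at distance 4 from (8, 7, -15):
Start at center + D4*4 = (4, 7, -11)
  hex 0: (4, 7, -11)
  hex 1: (5, 6, -11)
  hex 2: (6, 5, -11)
  hex 3: (7, 4, -11)
  hex 4: (8, 3, -11)
  hex 5: (9, 3, -12)
  hex 6: (10, 3, -13)
  hex 7: (11, 3, -14)
  hex 8: (12, 3, -15)
  hex 9: (12, 4, -16)
  hex 10: (12, 5, -17)
  hex 11: (12, 6, -18)
  hex 12: (12, 7, -19)
  hex 13: (11, 8, -19)
  hex 14: (10, 9, -19)
  hex 15: (9, 10, -19)
  hex 16: (8, 11, -19)
  hex 17: (7, 11, -18)
  hex 18: (6, 11, -17)
  hex 19: (5, 11, -16)
  hex 20: (4, 11, -15)
  hex 21: (4, 10, -14)
  hex 22: (4, 9, -13)
  hex 23: (4, 8, -12)
Sorted: 24 hexes.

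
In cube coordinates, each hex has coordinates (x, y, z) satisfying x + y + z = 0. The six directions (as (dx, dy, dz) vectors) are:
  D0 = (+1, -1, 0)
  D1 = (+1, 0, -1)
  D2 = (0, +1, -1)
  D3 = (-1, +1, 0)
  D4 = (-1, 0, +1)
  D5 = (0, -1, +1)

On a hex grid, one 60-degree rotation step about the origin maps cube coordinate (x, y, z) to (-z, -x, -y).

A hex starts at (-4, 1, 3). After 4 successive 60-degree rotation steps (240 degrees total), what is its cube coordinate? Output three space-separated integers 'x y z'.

Answer: 3 -4 1

Derivation:
Start: (-4, 1, 3)
Step 1: (-4, 1, 3) -> (-(3), -(-4), -(1)) = (-3, 4, -1)
Step 2: (-3, 4, -1) -> (-(-1), -(-3), -(4)) = (1, 3, -4)
Step 3: (1, 3, -4) -> (-(-4), -(1), -(3)) = (4, -1, -3)
Step 4: (4, -1, -3) -> (-(-3), -(4), -(-1)) = (3, -4, 1)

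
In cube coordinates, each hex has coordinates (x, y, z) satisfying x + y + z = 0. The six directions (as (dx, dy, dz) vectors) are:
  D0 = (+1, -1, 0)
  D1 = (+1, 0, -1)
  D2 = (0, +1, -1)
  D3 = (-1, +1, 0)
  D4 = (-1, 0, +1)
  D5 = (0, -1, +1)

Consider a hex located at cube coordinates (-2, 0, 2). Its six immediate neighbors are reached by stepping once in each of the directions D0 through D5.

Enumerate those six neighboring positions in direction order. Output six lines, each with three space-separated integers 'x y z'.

Answer: -1 -1 2
-1 0 1
-2 1 1
-3 1 2
-3 0 3
-2 -1 3

Derivation:
Center: (-2, 0, 2). Add each direction:
  D0: (-2, 0, 2) + (1, -1, 0) = (-1, -1, 2)
  D1: (-2, 0, 2) + (1, 0, -1) = (-1, 0, 1)
  D2: (-2, 0, 2) + (0, 1, -1) = (-2, 1, 1)
  D3: (-2, 0, 2) + (-1, 1, 0) = (-3, 1, 2)
  D4: (-2, 0, 2) + (-1, 0, 1) = (-3, 0, 3)
  D5: (-2, 0, 2) + (0, -1, 1) = (-2, -1, 3)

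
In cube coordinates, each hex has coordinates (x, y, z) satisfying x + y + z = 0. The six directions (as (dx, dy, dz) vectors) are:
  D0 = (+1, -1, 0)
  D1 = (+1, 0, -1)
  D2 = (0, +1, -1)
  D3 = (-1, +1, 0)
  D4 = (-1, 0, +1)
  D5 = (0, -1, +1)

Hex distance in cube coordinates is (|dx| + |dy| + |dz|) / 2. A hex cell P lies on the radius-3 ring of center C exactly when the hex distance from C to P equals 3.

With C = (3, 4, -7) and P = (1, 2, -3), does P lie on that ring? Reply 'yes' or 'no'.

Answer: no

Derivation:
|px - cx| = |1 - 3| = 2
|py - cy| = |2 - 4| = 2
|pz - cz| = |-3 - (-7)| = 4
distance = (2+2+4)/2 = 8/2 = 4
radius = 3; distance != radius -> no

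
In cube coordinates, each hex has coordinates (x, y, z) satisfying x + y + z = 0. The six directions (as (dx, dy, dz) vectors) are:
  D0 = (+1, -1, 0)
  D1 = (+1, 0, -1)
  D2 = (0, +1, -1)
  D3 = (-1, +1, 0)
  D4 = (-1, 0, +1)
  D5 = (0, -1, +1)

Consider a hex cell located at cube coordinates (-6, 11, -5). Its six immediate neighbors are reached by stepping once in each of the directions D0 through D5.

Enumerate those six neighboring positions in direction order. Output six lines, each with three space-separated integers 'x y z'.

Center: (-6, 11, -5). Add each direction:
  D0: (-6, 11, -5) + (1, -1, 0) = (-5, 10, -5)
  D1: (-6, 11, -5) + (1, 0, -1) = (-5, 11, -6)
  D2: (-6, 11, -5) + (0, 1, -1) = (-6, 12, -6)
  D3: (-6, 11, -5) + (-1, 1, 0) = (-7, 12, -5)
  D4: (-6, 11, -5) + (-1, 0, 1) = (-7, 11, -4)
  D5: (-6, 11, -5) + (0, -1, 1) = (-6, 10, -4)

Answer: -5 10 -5
-5 11 -6
-6 12 -6
-7 12 -5
-7 11 -4
-6 10 -4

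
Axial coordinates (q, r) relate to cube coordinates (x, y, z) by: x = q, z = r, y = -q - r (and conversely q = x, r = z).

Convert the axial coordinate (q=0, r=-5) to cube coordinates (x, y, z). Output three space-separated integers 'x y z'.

Answer: 0 5 -5

Derivation:
x = q = 0
z = r = -5
y = -x - z = -(0) - (-5) = 5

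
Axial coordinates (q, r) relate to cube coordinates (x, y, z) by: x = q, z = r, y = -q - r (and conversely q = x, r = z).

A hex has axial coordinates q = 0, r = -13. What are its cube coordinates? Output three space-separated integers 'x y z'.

Answer: 0 13 -13

Derivation:
x = q = 0
z = r = -13
y = -x - z = -(0) - (-13) = 13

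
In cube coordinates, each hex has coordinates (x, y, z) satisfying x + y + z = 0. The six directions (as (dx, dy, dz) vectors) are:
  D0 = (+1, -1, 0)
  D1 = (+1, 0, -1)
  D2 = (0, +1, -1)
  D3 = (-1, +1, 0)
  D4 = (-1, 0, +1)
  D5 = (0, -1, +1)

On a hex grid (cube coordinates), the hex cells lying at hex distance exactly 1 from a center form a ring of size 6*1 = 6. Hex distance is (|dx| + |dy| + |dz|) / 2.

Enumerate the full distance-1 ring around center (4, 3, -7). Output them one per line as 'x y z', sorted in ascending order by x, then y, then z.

Walk ring at distance 1 from (4, 3, -7):
Start at center + D4*1 = (3, 3, -6)
  hex 0: (3, 3, -6)
  hex 1: (4, 2, -6)
  hex 2: (5, 2, -7)
  hex 3: (5, 3, -8)
  hex 4: (4, 4, -8)
  hex 5: (3, 4, -7)
Sorted: 6 hexes.

Answer: 3 3 -6
3 4 -7
4 2 -6
4 4 -8
5 2 -7
5 3 -8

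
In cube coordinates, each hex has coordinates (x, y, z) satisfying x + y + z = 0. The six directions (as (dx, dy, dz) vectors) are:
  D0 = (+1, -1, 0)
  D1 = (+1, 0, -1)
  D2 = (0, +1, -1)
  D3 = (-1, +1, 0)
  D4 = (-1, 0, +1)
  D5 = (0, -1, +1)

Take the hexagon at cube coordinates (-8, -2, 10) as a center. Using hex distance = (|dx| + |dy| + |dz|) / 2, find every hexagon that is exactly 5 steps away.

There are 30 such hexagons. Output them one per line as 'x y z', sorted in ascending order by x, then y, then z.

Answer: -13 -2 15
-13 -1 14
-13 0 13
-13 1 12
-13 2 11
-13 3 10
-12 -3 15
-12 3 9
-11 -4 15
-11 3 8
-10 -5 15
-10 3 7
-9 -6 15
-9 3 6
-8 -7 15
-8 3 5
-7 -7 14
-7 2 5
-6 -7 13
-6 1 5
-5 -7 12
-5 0 5
-4 -7 11
-4 -1 5
-3 -7 10
-3 -6 9
-3 -5 8
-3 -4 7
-3 -3 6
-3 -2 5

Derivation:
Walk ring at distance 5 from (-8, -2, 10):
Start at center + D4*5 = (-13, -2, 15)
  hex 0: (-13, -2, 15)
  hex 1: (-12, -3, 15)
  hex 2: (-11, -4, 15)
  hex 3: (-10, -5, 15)
  hex 4: (-9, -6, 15)
  hex 5: (-8, -7, 15)
  hex 6: (-7, -7, 14)
  hex 7: (-6, -7, 13)
  hex 8: (-5, -7, 12)
  hex 9: (-4, -7, 11)
  hex 10: (-3, -7, 10)
  hex 11: (-3, -6, 9)
  hex 12: (-3, -5, 8)
  hex 13: (-3, -4, 7)
  hex 14: (-3, -3, 6)
  hex 15: (-3, -2, 5)
  hex 16: (-4, -1, 5)
  hex 17: (-5, 0, 5)
  hex 18: (-6, 1, 5)
  hex 19: (-7, 2, 5)
  hex 20: (-8, 3, 5)
  hex 21: (-9, 3, 6)
  hex 22: (-10, 3, 7)
  hex 23: (-11, 3, 8)
  hex 24: (-12, 3, 9)
  hex 25: (-13, 3, 10)
  hex 26: (-13, 2, 11)
  hex 27: (-13, 1, 12)
  hex 28: (-13, 0, 13)
  hex 29: (-13, -1, 14)
Sorted: 30 hexes.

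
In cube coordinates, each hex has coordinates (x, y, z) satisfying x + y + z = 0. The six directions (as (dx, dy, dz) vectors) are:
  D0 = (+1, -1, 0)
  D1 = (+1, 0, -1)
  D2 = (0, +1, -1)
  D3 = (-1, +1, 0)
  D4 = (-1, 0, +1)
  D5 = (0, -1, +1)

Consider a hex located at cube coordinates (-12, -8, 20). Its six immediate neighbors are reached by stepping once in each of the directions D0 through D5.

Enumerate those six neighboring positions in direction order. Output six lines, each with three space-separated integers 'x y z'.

Center: (-12, -8, 20). Add each direction:
  D0: (-12, -8, 20) + (1, -1, 0) = (-11, -9, 20)
  D1: (-12, -8, 20) + (1, 0, -1) = (-11, -8, 19)
  D2: (-12, -8, 20) + (0, 1, -1) = (-12, -7, 19)
  D3: (-12, -8, 20) + (-1, 1, 0) = (-13, -7, 20)
  D4: (-12, -8, 20) + (-1, 0, 1) = (-13, -8, 21)
  D5: (-12, -8, 20) + (0, -1, 1) = (-12, -9, 21)

Answer: -11 -9 20
-11 -8 19
-12 -7 19
-13 -7 20
-13 -8 21
-12 -9 21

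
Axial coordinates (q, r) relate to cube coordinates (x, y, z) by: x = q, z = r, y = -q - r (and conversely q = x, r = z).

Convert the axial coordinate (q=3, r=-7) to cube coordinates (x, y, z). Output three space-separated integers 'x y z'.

Answer: 3 4 -7

Derivation:
x = q = 3
z = r = -7
y = -x - z = -(3) - (-7) = 4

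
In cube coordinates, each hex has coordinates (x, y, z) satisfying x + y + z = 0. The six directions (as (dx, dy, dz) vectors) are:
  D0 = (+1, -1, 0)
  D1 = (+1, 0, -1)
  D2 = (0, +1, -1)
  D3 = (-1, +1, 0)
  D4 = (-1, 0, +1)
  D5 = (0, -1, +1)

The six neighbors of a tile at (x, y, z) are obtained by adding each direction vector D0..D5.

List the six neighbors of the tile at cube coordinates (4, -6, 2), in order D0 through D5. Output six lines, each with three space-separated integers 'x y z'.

Center: (4, -6, 2). Add each direction:
  D0: (4, -6, 2) + (1, -1, 0) = (5, -7, 2)
  D1: (4, -6, 2) + (1, 0, -1) = (5, -6, 1)
  D2: (4, -6, 2) + (0, 1, -1) = (4, -5, 1)
  D3: (4, -6, 2) + (-1, 1, 0) = (3, -5, 2)
  D4: (4, -6, 2) + (-1, 0, 1) = (3, -6, 3)
  D5: (4, -6, 2) + (0, -1, 1) = (4, -7, 3)

Answer: 5 -7 2
5 -6 1
4 -5 1
3 -5 2
3 -6 3
4 -7 3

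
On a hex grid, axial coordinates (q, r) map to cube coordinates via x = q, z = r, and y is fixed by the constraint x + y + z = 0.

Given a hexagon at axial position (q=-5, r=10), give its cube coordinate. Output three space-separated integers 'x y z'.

Answer: -5 -5 10

Derivation:
x = q = -5
z = r = 10
y = -x - z = -(-5) - (10) = -5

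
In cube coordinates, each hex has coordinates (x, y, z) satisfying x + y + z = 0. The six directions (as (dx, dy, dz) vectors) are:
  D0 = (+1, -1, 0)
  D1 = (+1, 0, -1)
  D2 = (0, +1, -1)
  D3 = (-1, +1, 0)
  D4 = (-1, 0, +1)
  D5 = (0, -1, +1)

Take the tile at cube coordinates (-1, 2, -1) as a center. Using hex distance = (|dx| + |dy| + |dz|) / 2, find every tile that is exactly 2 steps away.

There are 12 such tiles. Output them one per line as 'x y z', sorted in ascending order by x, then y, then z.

Walk ring at distance 2 from (-1, 2, -1):
Start at center + D4*2 = (-3, 2, 1)
  hex 0: (-3, 2, 1)
  hex 1: (-2, 1, 1)
  hex 2: (-1, 0, 1)
  hex 3: (0, 0, 0)
  hex 4: (1, 0, -1)
  hex 5: (1, 1, -2)
  hex 6: (1, 2, -3)
  hex 7: (0, 3, -3)
  hex 8: (-1, 4, -3)
  hex 9: (-2, 4, -2)
  hex 10: (-3, 4, -1)
  hex 11: (-3, 3, 0)
Sorted: 12 hexes.

Answer: -3 2 1
-3 3 0
-3 4 -1
-2 1 1
-2 4 -2
-1 0 1
-1 4 -3
0 0 0
0 3 -3
1 0 -1
1 1 -2
1 2 -3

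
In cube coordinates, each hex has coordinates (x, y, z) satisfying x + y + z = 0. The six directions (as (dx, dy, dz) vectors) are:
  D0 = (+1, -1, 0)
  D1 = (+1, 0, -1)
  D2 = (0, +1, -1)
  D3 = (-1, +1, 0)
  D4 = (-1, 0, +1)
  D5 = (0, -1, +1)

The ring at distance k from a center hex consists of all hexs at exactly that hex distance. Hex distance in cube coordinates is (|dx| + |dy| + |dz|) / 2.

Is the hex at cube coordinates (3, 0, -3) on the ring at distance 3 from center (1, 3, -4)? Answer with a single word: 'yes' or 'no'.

Answer: yes

Derivation:
|px - cx| = |3 - 1| = 2
|py - cy| = |0 - 3| = 3
|pz - cz| = |-3 - (-4)| = 1
distance = (2+3+1)/2 = 6/2 = 3
radius = 3; distance == radius -> yes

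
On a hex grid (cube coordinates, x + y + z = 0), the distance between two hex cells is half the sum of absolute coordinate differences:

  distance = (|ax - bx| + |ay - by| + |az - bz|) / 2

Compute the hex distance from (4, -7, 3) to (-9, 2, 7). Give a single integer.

Answer: 13

Derivation:
|ax - bx| = |4 - (-9)| = 13
|ay - by| = |-7 - 2| = 9
|az - bz| = |3 - 7| = 4
distance = (13 + 9 + 4) / 2 = 26 / 2 = 13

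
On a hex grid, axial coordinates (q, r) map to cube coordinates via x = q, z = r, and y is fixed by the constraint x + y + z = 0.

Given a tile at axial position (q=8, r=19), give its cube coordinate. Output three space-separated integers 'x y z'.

Answer: 8 -27 19

Derivation:
x = q = 8
z = r = 19
y = -x - z = -(8) - (19) = -27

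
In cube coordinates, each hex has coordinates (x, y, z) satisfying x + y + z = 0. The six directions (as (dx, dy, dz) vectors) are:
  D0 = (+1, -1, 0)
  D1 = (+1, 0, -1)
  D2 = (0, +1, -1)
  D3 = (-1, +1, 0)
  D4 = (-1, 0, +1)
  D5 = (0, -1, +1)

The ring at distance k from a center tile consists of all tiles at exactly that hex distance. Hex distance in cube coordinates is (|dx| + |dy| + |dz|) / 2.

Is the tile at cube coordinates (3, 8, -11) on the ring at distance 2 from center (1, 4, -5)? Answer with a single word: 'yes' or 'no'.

Answer: no

Derivation:
|px - cx| = |3 - 1| = 2
|py - cy| = |8 - 4| = 4
|pz - cz| = |-11 - (-5)| = 6
distance = (2+4+6)/2 = 12/2 = 6
radius = 2; distance != radius -> no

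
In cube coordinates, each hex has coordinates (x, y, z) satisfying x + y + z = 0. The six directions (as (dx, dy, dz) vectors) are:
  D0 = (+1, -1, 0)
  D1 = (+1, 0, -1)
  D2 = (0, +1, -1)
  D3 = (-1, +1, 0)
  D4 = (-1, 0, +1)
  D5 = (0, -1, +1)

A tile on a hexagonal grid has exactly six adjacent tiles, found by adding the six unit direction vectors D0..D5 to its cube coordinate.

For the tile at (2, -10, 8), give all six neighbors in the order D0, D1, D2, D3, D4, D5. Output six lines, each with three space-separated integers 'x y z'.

Center: (2, -10, 8). Add each direction:
  D0: (2, -10, 8) + (1, -1, 0) = (3, -11, 8)
  D1: (2, -10, 8) + (1, 0, -1) = (3, -10, 7)
  D2: (2, -10, 8) + (0, 1, -1) = (2, -9, 7)
  D3: (2, -10, 8) + (-1, 1, 0) = (1, -9, 8)
  D4: (2, -10, 8) + (-1, 0, 1) = (1, -10, 9)
  D5: (2, -10, 8) + (0, -1, 1) = (2, -11, 9)

Answer: 3 -11 8
3 -10 7
2 -9 7
1 -9 8
1 -10 9
2 -11 9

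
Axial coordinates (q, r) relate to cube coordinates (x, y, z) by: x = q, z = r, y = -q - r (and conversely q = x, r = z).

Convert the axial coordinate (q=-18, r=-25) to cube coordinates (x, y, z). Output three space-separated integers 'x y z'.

Answer: -18 43 -25

Derivation:
x = q = -18
z = r = -25
y = -x - z = -(-18) - (-25) = 43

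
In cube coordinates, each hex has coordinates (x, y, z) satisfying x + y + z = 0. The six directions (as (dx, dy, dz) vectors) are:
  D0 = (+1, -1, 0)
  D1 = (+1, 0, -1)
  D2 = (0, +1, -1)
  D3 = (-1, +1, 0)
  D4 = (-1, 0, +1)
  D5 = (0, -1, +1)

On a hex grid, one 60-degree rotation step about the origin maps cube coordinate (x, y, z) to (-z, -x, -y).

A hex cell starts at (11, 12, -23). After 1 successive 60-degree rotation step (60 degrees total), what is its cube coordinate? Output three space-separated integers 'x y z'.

Start: (11, 12, -23)
Step 1: (11, 12, -23) -> (-(-23), -(11), -(12)) = (23, -11, -12)

Answer: 23 -11 -12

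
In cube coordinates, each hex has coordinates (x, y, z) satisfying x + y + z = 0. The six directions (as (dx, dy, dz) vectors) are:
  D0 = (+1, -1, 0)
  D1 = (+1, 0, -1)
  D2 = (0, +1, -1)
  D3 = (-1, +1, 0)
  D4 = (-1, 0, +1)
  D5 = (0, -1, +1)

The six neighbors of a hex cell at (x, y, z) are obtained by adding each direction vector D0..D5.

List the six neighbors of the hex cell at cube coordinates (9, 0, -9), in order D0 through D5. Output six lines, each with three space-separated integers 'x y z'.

Center: (9, 0, -9). Add each direction:
  D0: (9, 0, -9) + (1, -1, 0) = (10, -1, -9)
  D1: (9, 0, -9) + (1, 0, -1) = (10, 0, -10)
  D2: (9, 0, -9) + (0, 1, -1) = (9, 1, -10)
  D3: (9, 0, -9) + (-1, 1, 0) = (8, 1, -9)
  D4: (9, 0, -9) + (-1, 0, 1) = (8, 0, -8)
  D5: (9, 0, -9) + (0, -1, 1) = (9, -1, -8)

Answer: 10 -1 -9
10 0 -10
9 1 -10
8 1 -9
8 0 -8
9 -1 -8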